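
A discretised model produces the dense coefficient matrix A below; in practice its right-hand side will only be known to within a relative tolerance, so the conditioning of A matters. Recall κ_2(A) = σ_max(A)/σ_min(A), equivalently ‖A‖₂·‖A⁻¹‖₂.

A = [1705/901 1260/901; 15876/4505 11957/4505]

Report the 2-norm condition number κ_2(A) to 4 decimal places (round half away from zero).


265.0000

form AᵀA = [1123609/70225 842688/70225; 842688/70225 632041/70225] with trace 70226/2809 and determinant 25/2809
solving λ² − 70226/2809·λ + 25/2809 = 0 gives λ = 25, 1/2809
so κ_2 = √(25 / (1/2809)) = 265.0000


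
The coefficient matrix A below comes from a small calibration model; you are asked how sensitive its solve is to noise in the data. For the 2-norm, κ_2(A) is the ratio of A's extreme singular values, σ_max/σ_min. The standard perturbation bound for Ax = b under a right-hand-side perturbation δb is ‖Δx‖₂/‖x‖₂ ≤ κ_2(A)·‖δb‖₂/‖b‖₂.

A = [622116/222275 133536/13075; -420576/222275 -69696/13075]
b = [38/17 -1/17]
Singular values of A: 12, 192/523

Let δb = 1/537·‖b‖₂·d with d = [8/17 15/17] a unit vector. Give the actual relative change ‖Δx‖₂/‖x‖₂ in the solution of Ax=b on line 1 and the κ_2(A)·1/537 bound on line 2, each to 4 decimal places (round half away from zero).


0.0042
0.0609

from the listed singular values, σ₁ = 12, σ_n = 192/523
κ_2(A) = 12 / (192/523) = 32.6875
perturbation bound = 32.6875·1/537 = 0.0609
solve Ax = b  →  x = [-2.5683 0.9227]
‖b‖₂ = 2.2361 and ‖x‖₂ = 2.7291
δb = ε·‖b‖·d = [0.0020 0.0037]; solving A·Δx = δb gives ‖Δx‖ = 0.0113
relative error = 0.0042
tightness: 0.0042 against a bound of 0.0609 (unrounded ratio ≈ 0.0683)


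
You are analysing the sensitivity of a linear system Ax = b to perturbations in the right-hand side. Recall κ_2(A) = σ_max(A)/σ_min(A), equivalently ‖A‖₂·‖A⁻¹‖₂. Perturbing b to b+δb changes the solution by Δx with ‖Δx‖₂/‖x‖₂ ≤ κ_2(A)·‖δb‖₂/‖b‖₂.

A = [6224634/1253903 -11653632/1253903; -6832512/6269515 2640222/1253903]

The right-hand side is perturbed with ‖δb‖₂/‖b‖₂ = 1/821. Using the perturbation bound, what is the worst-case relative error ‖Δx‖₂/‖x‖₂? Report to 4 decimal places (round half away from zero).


M = AᵀA = [604006502724/23382997225 -226494537984/4676599445; -226494537984/4676599445 84936294468/935319889]. tr(M)=9437418216/80910025, det(M)=8503056/80910025
λ_max, λ_min = (9437418216/80910025 ± √89062110653794477056/6546432145500625)/2 = 2916/25, 2916/3236401
so κ_2 = √((2916/25) / (2916/3236401)) = 359.8000
perturbation bound = 359.8000·1/821 = 0.4382

0.4382


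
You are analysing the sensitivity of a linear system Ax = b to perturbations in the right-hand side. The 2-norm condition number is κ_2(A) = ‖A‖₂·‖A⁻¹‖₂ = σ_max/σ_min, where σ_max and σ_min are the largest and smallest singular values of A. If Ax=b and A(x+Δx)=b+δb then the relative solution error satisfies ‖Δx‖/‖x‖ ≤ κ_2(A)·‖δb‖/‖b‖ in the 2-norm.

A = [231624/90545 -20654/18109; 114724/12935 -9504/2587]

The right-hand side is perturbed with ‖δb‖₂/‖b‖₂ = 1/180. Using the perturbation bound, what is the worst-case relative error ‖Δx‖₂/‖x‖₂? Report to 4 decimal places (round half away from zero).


0.7739

AᵀA = [27942715600/327935881 -11642094000/327935881; -11642094000/327935881 4852562500/327935881]; tr = 194054900/1940449, det = 1000000/1940449
eigenvalues of AᵀA: λ = (tr ± √(tr²−4·det))/2 = 100, 10000/1940449
κ = σ_max/σ_min = 10/(100/1393) = 139.3000
κ_2(A)·‖δb‖/‖b‖ = 0.7739


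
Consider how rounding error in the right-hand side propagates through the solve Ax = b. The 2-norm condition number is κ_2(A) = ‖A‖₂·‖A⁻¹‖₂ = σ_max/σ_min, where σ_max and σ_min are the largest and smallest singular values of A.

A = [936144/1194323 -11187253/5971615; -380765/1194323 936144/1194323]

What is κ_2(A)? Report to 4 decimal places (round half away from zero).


AᵀA = [6043476769/8440280641 -72515586528/42201403205; -72515586528/42201403205 870199818961/211007016025]; tr = 6043116794/1248562225, det = 14641/49942489
λ_max, λ_min = (6043116794/1248562225 ± √36517432565971215936/1558907629696950625)/2 = 121/25, 3025/49942489
so κ_2 = √((121/25) / (3025/49942489)) = 282.6800

282.6800


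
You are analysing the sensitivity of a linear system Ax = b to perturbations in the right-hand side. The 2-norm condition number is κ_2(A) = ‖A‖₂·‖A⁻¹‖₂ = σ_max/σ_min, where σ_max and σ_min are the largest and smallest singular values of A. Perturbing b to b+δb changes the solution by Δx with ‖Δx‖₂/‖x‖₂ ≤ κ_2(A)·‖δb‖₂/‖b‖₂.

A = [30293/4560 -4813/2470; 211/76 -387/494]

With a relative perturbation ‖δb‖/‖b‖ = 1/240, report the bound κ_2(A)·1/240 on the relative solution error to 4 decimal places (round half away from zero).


form AᵀA = [1077941449/20793600 -13099793/866400; -13099793/866400 79613/18050] with trace 46786225/831744 and determinant 15625/369664
eigenvalues of AᵀA: λ = (tr ± √(tr²−4·det))/2 = 225/4, 625/831744
κ_2(A) = √(λ_max/λ_min) = √((225/4) / (625/831744)) = 273.6000
bound on ‖Δx‖/‖x‖: κ·ε = 273.6000·1/240 = 1.1400

1.1400


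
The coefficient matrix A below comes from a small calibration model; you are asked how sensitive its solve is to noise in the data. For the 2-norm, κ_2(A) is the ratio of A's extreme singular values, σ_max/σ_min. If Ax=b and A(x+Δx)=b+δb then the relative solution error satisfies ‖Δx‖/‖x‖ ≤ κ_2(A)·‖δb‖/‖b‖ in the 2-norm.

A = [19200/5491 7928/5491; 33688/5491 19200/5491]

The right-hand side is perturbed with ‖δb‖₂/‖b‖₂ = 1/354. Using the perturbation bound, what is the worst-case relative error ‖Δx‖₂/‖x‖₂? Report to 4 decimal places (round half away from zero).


0.0537

AᵀA = [5202496/104329 2764800/104329; 2764800/104329 1493056/104329]; tr = 23168/361, det = 4096/361
eigenvalues of AᵀA: λ = (tr ± √(tr²−4·det))/2 = 64, 64/361
σ_max=√64=8, σ_min=√(64/361)=(8/19) → κ = 19.0000
bound on ‖Δx‖/‖x‖: κ·ε = 19.0000·1/354 = 0.0537


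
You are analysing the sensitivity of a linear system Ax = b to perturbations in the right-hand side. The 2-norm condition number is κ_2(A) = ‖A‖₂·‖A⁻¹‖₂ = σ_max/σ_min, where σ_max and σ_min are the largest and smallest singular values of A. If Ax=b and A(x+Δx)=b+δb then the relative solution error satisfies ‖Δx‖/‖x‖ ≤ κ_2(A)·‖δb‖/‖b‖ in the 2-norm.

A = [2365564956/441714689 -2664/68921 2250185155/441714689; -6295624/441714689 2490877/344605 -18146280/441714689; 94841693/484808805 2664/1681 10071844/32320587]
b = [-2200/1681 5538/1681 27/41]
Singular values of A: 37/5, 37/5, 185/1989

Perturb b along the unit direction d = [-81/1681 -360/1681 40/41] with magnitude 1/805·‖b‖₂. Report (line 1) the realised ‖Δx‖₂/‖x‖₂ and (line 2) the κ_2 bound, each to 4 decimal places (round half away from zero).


0.0988
0.0988

σ_max = 37/5, σ_min = 185/1989
κ = σ_max/σ_min = (37/5)/(185/1989) = 79.5600
bound on ‖Δx‖/‖x‖: κ·ε = 79.5600·1/805 = 0.0988
solve Ax = b  →  x = [-0.1265 0.4548 -0.1205]
‖b‖₂ = 3.6056 and ‖x‖₂ = 0.4872
with δb = [-0.0002 -0.0010 0.0044], A·Δx = δb → ‖Δx‖ = 0.0482
realised ‖Δx‖/‖x‖ = 0.0988
realised/bound = 1 exactly: the bound is attained for this b and d


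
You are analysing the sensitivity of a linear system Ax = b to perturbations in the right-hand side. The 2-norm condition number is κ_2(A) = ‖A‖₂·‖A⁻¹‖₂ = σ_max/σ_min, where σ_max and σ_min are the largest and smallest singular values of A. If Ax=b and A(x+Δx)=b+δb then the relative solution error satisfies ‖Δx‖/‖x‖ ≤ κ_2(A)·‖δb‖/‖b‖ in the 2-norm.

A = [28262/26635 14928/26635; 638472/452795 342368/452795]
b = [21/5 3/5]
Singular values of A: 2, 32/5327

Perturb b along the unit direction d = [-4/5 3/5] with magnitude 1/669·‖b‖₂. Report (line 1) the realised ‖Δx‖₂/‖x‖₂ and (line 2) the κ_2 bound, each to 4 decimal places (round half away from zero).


0.0021
0.4977

largest singular value 2, smallest 32/5327
condition number: 2 ÷ (32/5327) = 332.9375
κ_2(A)·‖δb‖/‖b‖ = 0.4977
solve Ax = b  →  x = [236.3382 -439.9467]
2-norm of b is 4.2426; of x, 499.4085
re-solving with b+δb shifts x by Δx of norm 1.0557
relative error = 0.0021
so the bound overstates the realised error by a factor of ≈ 235.4234 (computed from the unrounded values)


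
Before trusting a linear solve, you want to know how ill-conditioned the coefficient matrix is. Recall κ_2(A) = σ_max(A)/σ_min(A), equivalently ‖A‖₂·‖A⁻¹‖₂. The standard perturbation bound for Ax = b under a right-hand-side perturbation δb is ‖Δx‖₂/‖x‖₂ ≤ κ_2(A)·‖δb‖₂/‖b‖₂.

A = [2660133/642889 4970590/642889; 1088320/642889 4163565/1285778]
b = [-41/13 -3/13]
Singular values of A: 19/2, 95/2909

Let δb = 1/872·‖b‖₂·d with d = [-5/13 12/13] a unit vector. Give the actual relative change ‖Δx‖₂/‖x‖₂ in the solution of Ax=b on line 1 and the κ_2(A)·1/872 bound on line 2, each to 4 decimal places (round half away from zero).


σ_max = 19/2, σ_min = 95/2909
condition number: (19/2) ÷ (95/2909) = 290.9000
bound on ‖Δx‖/‖x‖: κ·ε = 290.9000·1/872 = 0.3336
solve Ax = b  →  x = [-27.1672 14.1313]
‖b‖ = 3.1623, ‖x‖ = 30.6227
Δx = A⁻¹·δb where δb = 1/872·3.1623·d; ‖Δx‖ = 0.1110
relative error = 0.0036
realised/bound (from unrounded values) ≈ 0.0109

0.0036
0.3336


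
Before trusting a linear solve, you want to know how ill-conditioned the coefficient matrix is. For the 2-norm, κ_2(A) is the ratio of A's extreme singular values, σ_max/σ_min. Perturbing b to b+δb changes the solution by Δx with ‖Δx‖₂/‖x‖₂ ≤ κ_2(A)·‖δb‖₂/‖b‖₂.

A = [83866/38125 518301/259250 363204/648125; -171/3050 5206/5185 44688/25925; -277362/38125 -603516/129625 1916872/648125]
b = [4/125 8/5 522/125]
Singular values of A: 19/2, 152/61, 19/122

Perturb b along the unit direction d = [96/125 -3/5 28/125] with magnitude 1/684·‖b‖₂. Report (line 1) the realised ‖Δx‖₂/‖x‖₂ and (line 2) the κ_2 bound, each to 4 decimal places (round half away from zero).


0.0463
0.0892

from the listed singular values, σ₁ = 19/2, σ_n = 19/122
κ = σ_max/σ_min = (19/2)/(19/122) = 61.0000
perturbation bound = 61.0000·1/684 = 0.0892
solve Ax = b  →  x = [-0.3368 0.1548 0.8271]
2-norm of b is 4.4721; of x, 0.9064
Δx = A⁻¹·δb where δb = 1/684·4.4721·d; ‖Δx‖ = 0.0420
relative error = 0.0463
so the bound overstates the realised error by a factor of ≈ 1.9254 (computed from the unrounded values)


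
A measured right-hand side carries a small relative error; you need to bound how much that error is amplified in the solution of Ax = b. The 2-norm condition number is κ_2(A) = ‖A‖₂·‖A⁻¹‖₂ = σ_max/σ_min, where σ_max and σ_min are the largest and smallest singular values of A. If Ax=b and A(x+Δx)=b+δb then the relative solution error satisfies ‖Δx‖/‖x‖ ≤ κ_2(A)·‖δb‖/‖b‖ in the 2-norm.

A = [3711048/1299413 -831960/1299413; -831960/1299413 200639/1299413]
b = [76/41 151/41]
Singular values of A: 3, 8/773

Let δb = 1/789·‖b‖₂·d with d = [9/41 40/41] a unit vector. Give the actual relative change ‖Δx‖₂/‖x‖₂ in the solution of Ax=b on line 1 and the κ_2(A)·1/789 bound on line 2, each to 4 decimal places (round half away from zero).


0.0013
0.3674

σ_max = 3, σ_min = 8/773
condition number: 3 ÷ (8/773) = 289.8750
perturbation bound = 289.8750·1/789 = 0.3674
solve Ax = b  →  x = [85.1667 377.0000]
‖b‖₂ = 4.1231 and ‖x‖₂ = 386.5001
with δb = [0.0011 0.0051], A·Δx = δb → ‖Δx‖ = 0.5049
realised ‖Δx‖/‖x‖ = 0.0013
realised/bound (from unrounded values) ≈ 0.0036


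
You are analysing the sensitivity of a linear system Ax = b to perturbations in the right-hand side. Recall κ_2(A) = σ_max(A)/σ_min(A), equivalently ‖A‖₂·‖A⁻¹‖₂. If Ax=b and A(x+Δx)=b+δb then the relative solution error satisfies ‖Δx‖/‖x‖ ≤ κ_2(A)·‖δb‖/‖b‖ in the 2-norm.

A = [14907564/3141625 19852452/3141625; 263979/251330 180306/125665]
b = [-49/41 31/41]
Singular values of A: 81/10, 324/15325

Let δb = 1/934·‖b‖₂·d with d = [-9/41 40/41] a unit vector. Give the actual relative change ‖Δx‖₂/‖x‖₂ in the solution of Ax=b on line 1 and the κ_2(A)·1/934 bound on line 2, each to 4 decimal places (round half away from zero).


0.0015
0.4102

from the listed singular values, σ₁ = 81/10, σ_n = 324/15325
condition number: (81/10) ÷ (324/15325) = 383.1250
worst-case relative error ≤ 383.1250 × 1/934 = 0.4102
solve Ax = b  →  x = [-37.9136 28.2809]
‖b‖ = 1.4142, ‖x‖ = 47.2995
Δx = A⁻¹·δb where δb = 1/934·1.4142·d; ‖Δx‖ = 0.0716
relative error = 0.0015
so the bound overstates the realised error by a factor of ≈ 270.9112 (computed from the unrounded values)


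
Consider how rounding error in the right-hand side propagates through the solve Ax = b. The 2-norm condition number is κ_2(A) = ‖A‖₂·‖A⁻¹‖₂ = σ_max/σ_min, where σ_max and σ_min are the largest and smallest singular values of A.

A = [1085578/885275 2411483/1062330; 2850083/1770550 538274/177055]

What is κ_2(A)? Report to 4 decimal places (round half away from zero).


AᵀA = [513475659329/125393892100 144404592448/18809083815; 144404592448/18809083815 649834025041/45141801156]; tr = 36102303737/1952500050, det = 3418801/624800016
λ_max, λ_min = (36102303737/1952500050 ± √325823223751140291136/953064111312500625)/2 = 1849/100, 46225/156200004
κ = σ_max/σ_min = (43/10)/(215/12498) = 249.9600

249.9600


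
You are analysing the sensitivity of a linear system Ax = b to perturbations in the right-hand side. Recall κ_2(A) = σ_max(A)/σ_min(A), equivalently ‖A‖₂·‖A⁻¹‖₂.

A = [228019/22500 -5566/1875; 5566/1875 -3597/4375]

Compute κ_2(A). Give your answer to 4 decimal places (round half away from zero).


252.0000

form AᵀA = [90326137/810000 -7683863/236250; -7683863/236250 2615173/275625] with trace 7684105/63504 and determinant 14641/63504
char-poly roots: 121 and 121/63504
κ_2(A) = √(λ_max/λ_min) = √(121 / (121/63504)) = 252.0000


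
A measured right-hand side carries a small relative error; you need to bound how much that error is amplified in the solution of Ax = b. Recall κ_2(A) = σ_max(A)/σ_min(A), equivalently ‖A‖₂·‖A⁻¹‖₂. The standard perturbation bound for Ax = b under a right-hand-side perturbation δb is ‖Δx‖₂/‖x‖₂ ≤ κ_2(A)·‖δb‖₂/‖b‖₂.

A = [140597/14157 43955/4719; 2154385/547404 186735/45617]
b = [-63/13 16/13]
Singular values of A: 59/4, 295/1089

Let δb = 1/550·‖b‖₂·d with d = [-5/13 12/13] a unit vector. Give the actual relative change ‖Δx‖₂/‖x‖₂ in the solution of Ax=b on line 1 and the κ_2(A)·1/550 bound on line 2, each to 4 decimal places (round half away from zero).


0.0030
0.0990

σ_max = 59/4, σ_min = 295/1089
κ = σ_max/σ_min = (59/4)/(295/1089) = 54.4500
bound on ‖Δx‖/‖x‖: κ·ε = 54.4500·1/550 = 0.0990
solve Ax = b  →  x = [-7.8340 7.8325]
‖b‖ = 5.0000, ‖x‖ = 11.0779
re-solving with b+δb shifts x by Δx of norm 0.0336
realised ‖Δx‖/‖x‖ = 0.0030
realised/bound (from unrounded values) ≈ 0.0306


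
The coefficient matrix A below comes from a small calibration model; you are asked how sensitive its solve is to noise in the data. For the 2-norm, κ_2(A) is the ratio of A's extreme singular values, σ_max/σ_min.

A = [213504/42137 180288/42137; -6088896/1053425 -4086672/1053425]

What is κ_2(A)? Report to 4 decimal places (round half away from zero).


18.1625

M = AᵀA = [77960318976/1319505625 58193759232/1319505625; 58193759232/1319505625 44013959424/1319505625]. tr(M)=4878971136/52780225, det(M)=1358954496/52780225
solving λ² − 4878971136/52780225·λ + 1358954496/52780225 = 0 gives λ = 2304/25, 589824/2111209
κ = σ_max/σ_min = (48/5)/(768/1453) = 18.1625


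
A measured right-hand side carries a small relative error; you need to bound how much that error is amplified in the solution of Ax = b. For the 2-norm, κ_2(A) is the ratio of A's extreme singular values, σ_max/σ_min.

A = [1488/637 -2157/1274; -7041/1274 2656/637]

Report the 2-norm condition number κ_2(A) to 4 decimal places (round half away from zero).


147.0000

form AᵀA = [345753/9604 -64824/2401; -64824/2401 194497/9604] with trace 270125/4802 and determinant 5625/38416
λ_max, λ_min = (270125/4802 ± √18238502500/5764801)/2 = 225/4, 25/9604
κ_2(A) = √(λ_max/λ_min) = √((225/4) / (25/9604)) = 147.0000


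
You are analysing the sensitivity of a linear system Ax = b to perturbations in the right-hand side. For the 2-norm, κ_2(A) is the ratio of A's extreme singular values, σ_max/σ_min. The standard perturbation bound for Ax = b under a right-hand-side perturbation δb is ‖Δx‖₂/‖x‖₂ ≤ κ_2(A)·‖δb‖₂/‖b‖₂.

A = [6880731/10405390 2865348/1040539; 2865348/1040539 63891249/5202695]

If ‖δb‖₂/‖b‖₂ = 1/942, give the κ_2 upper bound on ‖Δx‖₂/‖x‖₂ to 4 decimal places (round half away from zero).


AᵀA = [516577260681/64409364100 114770081466/3220468205; 114770081466/3220468205 2550474228321/16102341025]; tr = 1275249753/7663220, det = 276922881/957902500
eigenvalues of AᵀA: λ = (tr ± √(tr²−4·det))/2 = 16641/100, 16641/9579025
σ_max=√(16641/100)=(129/10), σ_min=√(16641/9579025)=(129/3095) → κ = 309.5000
bound on ‖Δx‖/‖x‖: κ·ε = 309.5000·1/942 = 0.3286

0.3286


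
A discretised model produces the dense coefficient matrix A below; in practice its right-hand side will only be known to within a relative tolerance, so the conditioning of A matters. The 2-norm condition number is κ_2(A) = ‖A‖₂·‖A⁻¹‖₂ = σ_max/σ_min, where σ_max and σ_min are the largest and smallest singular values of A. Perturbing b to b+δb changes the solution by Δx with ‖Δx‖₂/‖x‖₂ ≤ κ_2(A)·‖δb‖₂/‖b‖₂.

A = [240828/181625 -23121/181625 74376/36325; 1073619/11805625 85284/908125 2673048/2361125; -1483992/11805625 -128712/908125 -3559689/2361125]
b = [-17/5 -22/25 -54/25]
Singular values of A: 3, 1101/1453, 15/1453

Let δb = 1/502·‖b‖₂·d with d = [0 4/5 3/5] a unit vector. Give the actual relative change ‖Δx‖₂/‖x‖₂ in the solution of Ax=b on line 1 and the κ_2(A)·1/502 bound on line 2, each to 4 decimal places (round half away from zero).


σ_max = 3, σ_min = 15/1453
κ_2(A) = 3 / (15/1453) = 290.6000
worst-case relative error ≤ 290.6000 × 1/502 = 0.5789
solve Ax = b  →  x = [46.3078 187.0926 -20.0171]
‖b‖ = 4.1231, ‖x‖ = 193.7749
δb = ε·‖b‖·d = [0.0000 0.0066 0.0049]; solving A·Δx = δb gives ‖Δx‖ = 0.7956
dividing the unrounded norms, ‖Δx‖/‖x‖ = 0.0041
so the bound overstates the realised error by a factor of ≈ 140.9920 (computed from the unrounded values)

0.0041
0.5789


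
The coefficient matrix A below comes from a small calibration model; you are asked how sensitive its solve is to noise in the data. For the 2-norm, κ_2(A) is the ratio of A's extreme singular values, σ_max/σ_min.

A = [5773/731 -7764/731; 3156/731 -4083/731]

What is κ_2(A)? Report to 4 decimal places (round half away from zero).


M = AᵀA = [149785/1849 -199680/1849; -199680/1849 266265/1849]. tr(M)=416050/1849, det(M)=5625/1849
solving λ² − 416050/1849·λ + 5625/1849 = 0 gives λ = 225, 25/1849
so κ_2 = √(225 / (25/1849)) = 129.0000

129.0000


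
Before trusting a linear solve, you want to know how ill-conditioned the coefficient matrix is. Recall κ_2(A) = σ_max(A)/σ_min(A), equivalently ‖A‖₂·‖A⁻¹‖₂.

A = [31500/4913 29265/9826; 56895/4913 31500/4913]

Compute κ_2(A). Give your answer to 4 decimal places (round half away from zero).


34.0000

M = AᵀA = [14634225/83521 7796250/83521; 7796250/83521 16697025/334084]. tr(M)=260325/1156, det(M)=50625/1156
char-poly roots: 225 and 225/1156
so κ_2 = √(225 / (225/1156)) = 34.0000


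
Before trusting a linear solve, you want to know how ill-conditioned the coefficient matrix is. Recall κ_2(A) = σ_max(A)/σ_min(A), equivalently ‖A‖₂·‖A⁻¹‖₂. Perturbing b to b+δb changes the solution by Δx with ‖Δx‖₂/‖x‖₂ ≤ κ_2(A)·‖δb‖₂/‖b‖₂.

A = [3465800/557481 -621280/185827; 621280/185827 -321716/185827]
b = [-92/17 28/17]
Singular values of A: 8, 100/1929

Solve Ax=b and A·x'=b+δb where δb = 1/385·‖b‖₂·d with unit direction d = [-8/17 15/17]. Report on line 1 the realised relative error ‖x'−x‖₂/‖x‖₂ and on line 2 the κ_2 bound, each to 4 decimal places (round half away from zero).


0.0037
0.4008

largest singular value 8, smallest 100/1929
κ = σ_max/σ_min = 8/(100/1929) = 154.3200
κ_2(A)·‖δb‖/‖b‖ = 0.4008
solve Ax = b  →  x = [35.8694 68.3176]
‖b‖ = 5.6569, ‖x‖ = 77.1616
δb = ε·‖b‖·d = [-0.0069 0.0130]; solving A·Δx = δb gives ‖Δx‖ = 0.2834
dividing the unrounded norms, ‖Δx‖/‖x‖ = 0.0037
so the bound overstates the realised error by a factor of ≈ 109.1230 (computed from the unrounded values)


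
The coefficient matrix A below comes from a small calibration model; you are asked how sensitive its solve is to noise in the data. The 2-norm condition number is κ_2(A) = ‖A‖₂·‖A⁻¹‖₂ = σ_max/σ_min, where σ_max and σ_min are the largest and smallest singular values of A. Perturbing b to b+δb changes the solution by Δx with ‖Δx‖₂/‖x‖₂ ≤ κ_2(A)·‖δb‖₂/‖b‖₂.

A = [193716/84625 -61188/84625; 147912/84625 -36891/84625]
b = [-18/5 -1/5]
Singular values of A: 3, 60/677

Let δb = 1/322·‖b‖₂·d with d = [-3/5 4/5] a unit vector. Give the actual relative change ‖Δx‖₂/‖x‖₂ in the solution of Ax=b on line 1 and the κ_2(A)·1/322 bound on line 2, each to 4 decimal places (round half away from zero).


0.0056
0.1051

from the listed singular values, σ₁ = 3, σ_n = 60/677
condition number: 3 ÷ (60/677) = 33.8500
κ_2(A)·‖δb‖/‖b‖ = 0.1051
solve Ax = b  →  x = [5.3587 21.9440]
‖b‖₂ = 3.6056 and ‖x‖₂ = 22.5888
with δb = [-0.0067 0.0090], A·Δx = δb → ‖Δx‖ = 0.1263
realised ‖Δx‖/‖x‖ = 0.0056
tightness: 0.0056 against a bound of 0.1051 (unrounded ratio ≈ 0.0532)


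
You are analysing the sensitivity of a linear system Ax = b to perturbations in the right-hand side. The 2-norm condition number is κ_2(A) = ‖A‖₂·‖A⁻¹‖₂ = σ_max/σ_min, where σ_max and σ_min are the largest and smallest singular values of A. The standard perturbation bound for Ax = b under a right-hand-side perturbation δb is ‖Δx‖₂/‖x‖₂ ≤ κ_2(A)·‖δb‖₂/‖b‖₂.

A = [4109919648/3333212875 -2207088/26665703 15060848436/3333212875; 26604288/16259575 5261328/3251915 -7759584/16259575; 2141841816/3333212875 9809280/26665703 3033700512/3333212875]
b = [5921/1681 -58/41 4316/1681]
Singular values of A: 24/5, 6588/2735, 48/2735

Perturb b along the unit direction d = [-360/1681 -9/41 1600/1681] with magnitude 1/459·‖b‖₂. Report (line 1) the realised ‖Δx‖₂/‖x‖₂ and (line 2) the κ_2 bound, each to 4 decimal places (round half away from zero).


0.0050
0.5959

from the listed singular values, σ₁ = 24/5, σ_n = 48/2735
κ = σ_max/σ_min = (24/5)/(48/2735) = 273.5000
perturbation bound = 273.5000·1/459 = 0.5959
solve Ax = b  →  x = [-75.5035 82.2352 22.8899]
‖b‖₂ = 4.5826 and ‖x‖₂ = 113.9621
re-solving with b+δb shifts x by Δx of norm 0.5689
relative error = 0.0050
so the bound overstates the realised error by a factor of ≈ 119.3692 (computed from the unrounded values)


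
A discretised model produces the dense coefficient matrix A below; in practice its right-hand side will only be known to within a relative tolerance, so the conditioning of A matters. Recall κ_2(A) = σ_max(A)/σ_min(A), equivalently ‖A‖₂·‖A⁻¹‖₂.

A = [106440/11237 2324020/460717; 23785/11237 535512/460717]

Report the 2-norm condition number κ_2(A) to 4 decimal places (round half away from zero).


363.5500

M = AᵀA = [11895199825/126270169 6344044920/126270169; 6344044920/126270169 3383606224/126270169]. tr(M)=52867841/436921, det(M)=48400/436921
solving λ² − 52867841/436921·λ + 48400/436921 = 0 gives λ = 121, 400/436921
σ_max=√121=11, σ_min=√(400/436921)=(20/661) → κ = 363.5500


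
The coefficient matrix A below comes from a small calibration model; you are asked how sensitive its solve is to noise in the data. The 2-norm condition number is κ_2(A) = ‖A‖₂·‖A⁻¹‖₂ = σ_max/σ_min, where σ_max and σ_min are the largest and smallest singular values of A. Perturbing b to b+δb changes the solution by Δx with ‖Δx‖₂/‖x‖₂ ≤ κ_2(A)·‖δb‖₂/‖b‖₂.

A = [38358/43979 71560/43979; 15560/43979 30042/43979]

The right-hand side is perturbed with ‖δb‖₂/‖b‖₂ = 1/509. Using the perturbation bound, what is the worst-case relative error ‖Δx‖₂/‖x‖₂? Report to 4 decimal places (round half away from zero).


0.3910

M = AᵀA = [10138756/11444689 19008000/11444689; 19008000/11444689 35641156/11444689]. tr(M)=158408/39601, det(M)=16/39601
solving λ² − 158408/39601·λ + 16/39601 = 0 gives λ = 4, 4/39601
κ = σ_max/σ_min = 2/(2/199) = 199.0000
worst-case relative error ≤ 199.0000 × 1/509 = 0.3910


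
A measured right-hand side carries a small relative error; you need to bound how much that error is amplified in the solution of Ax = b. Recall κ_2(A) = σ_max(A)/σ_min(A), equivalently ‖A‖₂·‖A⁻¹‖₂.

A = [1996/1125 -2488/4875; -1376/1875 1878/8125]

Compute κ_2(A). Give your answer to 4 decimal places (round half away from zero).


112.5000

AᵀA = [116640784/31640625 -11339104/10546875; -11339104/10546875 1103524/3515625]; tr = 202516/50625, det = 64/50625
eigenvalues of AᵀA: λ = (tr ± √(tr²−4·det))/2 = 4, 16/50625
κ_2(A) = √(λ_max/λ_min) = √(4 / (16/50625)) = 112.5000


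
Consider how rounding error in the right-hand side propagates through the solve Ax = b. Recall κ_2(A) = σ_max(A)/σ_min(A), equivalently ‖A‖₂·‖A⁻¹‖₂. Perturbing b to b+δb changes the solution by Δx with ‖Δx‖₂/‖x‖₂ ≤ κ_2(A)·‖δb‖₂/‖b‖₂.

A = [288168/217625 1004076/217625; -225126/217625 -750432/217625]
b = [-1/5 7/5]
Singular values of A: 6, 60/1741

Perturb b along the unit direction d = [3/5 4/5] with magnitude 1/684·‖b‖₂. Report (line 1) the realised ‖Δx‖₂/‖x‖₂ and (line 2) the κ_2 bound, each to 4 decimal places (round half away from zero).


largest singular value 6, smallest 60/1741
κ = σ_max/σ_min = 6/(60/1741) = 174.1000
κ_2(A)·‖δb‖/‖b‖ = 0.2545
solve Ax = b  →  x = [-27.9027 7.9647]
‖b‖₂ = 1.4142 and ‖x‖₂ = 29.0171
with δb = [0.0012 0.0017], A·Δx = δb → ‖Δx‖ = 0.0600
dividing the unrounded norms, ‖Δx‖/‖x‖ = 0.0021
so the bound overstates the realised error by a factor of ≈ 123.1093 (computed from the unrounded values)

0.0021
0.2545


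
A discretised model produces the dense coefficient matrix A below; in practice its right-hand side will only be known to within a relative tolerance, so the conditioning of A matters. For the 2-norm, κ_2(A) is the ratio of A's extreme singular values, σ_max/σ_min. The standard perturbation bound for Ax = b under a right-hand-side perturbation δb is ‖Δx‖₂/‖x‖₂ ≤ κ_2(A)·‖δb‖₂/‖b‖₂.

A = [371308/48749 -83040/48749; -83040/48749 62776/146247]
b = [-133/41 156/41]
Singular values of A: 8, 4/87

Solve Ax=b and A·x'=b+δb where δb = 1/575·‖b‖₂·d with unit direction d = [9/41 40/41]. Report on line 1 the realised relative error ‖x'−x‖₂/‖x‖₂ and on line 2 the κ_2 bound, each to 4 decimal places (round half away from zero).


from the listed singular values, σ₁ = 8, σ_n = 4/87
κ_2(A) = 8 / (4/87) = 174.0000
κ_2(A)·‖δb‖/‖b‖ = 0.3026
solve Ax = b  →  x = [13.8354 63.7683]
‖b‖ = 5.0000, ‖x‖ = 65.2519
δb = ε·‖b‖·d = [0.0019 0.0085]; solving A·Δx = δb gives ‖Δx‖ = 0.1891
relative error = 0.0029
realised/bound (from unrounded values) ≈ 0.0096

0.0029
0.3026


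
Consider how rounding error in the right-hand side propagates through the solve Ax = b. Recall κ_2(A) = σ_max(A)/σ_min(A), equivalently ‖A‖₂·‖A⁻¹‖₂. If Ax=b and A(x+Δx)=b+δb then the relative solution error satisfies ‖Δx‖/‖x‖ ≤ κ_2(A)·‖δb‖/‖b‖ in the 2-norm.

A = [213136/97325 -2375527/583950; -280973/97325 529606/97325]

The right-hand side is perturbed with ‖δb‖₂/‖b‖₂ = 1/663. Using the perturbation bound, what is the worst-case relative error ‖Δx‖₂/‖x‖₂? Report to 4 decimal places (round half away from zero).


0.5181

AᵀA = [4974911249/378886225 -1119312194/45466347; -1119312194/45466347 629619963049/13639904100]; tr = 2798327917/47196900, det = 35153041/1179922500
char-poly roots: 5929/100 and 5929/11799225
so κ_2 = √((5929/100) / (5929/11799225)) = 343.5000
bound on ‖Δx‖/‖x‖: κ·ε = 343.5000·1/663 = 0.5181


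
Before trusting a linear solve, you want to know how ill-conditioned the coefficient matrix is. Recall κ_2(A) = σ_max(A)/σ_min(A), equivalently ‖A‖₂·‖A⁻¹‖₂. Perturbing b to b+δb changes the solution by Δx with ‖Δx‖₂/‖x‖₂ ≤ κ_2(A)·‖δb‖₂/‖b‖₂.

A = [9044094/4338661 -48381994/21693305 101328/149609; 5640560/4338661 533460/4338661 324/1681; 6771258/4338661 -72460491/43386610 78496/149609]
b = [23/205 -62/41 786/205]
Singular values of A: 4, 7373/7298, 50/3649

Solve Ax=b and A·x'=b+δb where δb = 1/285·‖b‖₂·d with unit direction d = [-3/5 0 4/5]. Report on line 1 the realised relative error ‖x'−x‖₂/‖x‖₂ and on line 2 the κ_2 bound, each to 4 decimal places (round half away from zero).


from the listed singular values, σ₁ = 4, σ_n = 50/3649
κ_2(A) = 4 / (50/3649) = 291.9200
bound on ‖Δx‖/‖x‖: κ·ε = 291.9200·1/285 = 1.0243
solve Ax = b  →  x = [-35.8141 31.3749 213.7098]
2-norm of b is 4.1231; of x, 218.9495
re-solving with b+δb shifts x by Δx of norm 1.0558
realised ‖Δx‖/‖x‖ = 0.0048
realised/bound (from unrounded values) ≈ 0.0047

0.0048
1.0243


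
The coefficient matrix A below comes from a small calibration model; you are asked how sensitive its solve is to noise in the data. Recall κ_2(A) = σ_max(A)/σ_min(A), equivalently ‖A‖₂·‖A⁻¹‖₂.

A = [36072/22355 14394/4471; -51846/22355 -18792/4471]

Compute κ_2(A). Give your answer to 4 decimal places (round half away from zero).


52.6000

M = AᵀA = [159567876/19989841 298702080/19989841; 298702080/19989841 560326500/19989841]. tr(M)=2490984/69169, det(M)=32400/69169
λ_max, λ_min = (2490984/69169 ± √6196036985856/4784350561)/2 = 36, 900/69169
σ_max=√36=6, σ_min=√(900/69169)=(30/263) → κ = 52.6000


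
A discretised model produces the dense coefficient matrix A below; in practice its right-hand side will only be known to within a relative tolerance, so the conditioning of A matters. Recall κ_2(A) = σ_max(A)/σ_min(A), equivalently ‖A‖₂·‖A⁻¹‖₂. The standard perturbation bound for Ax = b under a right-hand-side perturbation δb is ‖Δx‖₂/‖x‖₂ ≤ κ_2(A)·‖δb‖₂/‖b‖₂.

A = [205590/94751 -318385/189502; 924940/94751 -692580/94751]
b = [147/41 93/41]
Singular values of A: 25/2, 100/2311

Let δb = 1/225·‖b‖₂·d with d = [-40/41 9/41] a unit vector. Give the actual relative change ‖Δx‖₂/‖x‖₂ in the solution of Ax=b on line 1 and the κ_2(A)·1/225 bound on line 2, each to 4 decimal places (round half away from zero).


0.0063
1.2839

largest singular value 25/2, smallest 100/2311
κ = σ_max/σ_min = (25/2)/(100/2311) = 288.8750
worst-case relative error ≤ 288.8750 × 1/225 = 1.2839
solve Ax = b  →  x = [-41.4060 -55.6080]
‖b‖₂ = 4.2426 and ‖x‖₂ = 69.3304
δb = ε·‖b‖·d = [-0.0184 0.0041]; solving A·Δx = δb gives ‖Δx‖ = 0.4358
dividing the unrounded norms, ‖Δx‖/‖x‖ = 0.0063
realised/bound (from unrounded values) ≈ 0.0049


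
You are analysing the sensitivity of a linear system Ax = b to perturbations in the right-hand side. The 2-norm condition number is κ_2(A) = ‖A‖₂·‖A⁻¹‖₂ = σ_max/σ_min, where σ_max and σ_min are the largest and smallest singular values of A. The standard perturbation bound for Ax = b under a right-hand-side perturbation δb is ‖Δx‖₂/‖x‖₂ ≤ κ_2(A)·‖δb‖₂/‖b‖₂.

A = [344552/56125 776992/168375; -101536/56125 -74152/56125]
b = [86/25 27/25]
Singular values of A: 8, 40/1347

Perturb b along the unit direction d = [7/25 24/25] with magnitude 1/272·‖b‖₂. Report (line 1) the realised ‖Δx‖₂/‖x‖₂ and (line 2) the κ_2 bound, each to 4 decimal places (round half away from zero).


largest singular value 8, smallest 40/1347
condition number: 8 ÷ (40/1347) = 269.4000
bound on ‖Δx‖/‖x‖: κ·ε = 269.4000·1/272 = 0.9904
solve Ax = b  →  x = [-40.1100 54.1050]
‖b‖₂ = 3.6056 and ‖x‖₂ = 67.3510
with δb = [0.0037 0.0127], A·Δx = δb → ‖Δx‖ = 0.4464
relative error = 0.0066
tightness: 0.0066 against a bound of 0.9904 (unrounded ratio ≈ 0.0067)

0.0066
0.9904


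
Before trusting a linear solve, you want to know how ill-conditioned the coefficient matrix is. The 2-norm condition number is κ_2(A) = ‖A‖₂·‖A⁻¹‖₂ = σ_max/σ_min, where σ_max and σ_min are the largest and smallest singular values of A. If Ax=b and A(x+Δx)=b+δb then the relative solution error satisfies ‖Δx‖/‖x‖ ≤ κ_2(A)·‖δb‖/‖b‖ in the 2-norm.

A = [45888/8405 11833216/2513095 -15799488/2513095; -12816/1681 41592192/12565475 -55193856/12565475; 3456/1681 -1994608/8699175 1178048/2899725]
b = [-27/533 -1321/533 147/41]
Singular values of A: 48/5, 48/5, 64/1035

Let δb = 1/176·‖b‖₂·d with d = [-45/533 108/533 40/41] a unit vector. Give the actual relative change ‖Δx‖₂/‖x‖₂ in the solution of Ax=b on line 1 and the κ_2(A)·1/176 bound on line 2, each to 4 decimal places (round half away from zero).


0.0083
0.8821

σ_max = 48/5, σ_min = 64/1035
κ = σ_max/σ_min = (48/5)/(64/1035) = 155.2500
bound on ‖Δx‖/‖x‖: κ·ε = 155.2500·1/176 = 0.8821
solve Ax = b  →  x = [0.2820 38.7104 29.2456]
2-norm of b is 4.3589; of x, 48.5167
Δx = A⁻¹·δb where δb = 1/176·4.3589·d; ‖Δx‖ = 0.4005
realised ‖Δx‖/‖x‖ = 0.0083
tightness: 0.0083 against a bound of 0.8821 (unrounded ratio ≈ 0.0094)


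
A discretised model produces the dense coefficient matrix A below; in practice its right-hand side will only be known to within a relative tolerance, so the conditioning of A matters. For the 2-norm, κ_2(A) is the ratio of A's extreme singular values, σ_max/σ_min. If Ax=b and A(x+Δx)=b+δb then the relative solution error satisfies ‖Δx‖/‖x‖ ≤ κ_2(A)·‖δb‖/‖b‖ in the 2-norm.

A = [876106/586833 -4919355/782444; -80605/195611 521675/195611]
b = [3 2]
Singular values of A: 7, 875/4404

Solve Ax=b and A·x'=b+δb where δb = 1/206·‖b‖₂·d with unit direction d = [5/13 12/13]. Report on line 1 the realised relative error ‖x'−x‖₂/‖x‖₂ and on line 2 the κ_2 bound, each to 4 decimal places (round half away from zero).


0.0058
0.1710

largest singular value 7, smallest 875/4404
condition number: 7 ÷ (875/4404) = 35.2320
κ_2(A)·‖δb‖/‖b‖ = 0.1710
solve Ax = b  →  x = [14.7939 3.0358]
2-norm of b is 3.6056; of x, 15.1021
Δx = A⁻¹·δb where δb = 1/206·3.6056·d; ‖Δx‖ = 0.0881
dividing the unrounded norms, ‖Δx‖/‖x‖ = 0.0058
realised/bound (from unrounded values) ≈ 0.0341


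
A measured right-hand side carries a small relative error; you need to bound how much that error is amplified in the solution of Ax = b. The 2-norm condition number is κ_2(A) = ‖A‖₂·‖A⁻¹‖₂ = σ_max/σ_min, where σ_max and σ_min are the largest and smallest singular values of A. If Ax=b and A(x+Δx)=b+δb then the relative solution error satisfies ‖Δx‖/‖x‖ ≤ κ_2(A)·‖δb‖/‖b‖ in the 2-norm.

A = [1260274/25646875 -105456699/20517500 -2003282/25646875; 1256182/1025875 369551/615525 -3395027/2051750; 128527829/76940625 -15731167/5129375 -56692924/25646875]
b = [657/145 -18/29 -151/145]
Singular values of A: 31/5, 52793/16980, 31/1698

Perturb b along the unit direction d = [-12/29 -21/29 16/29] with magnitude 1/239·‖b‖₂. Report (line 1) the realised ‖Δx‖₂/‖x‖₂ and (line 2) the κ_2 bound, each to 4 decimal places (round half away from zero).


0.0098
1.4209

largest singular value 31/5, smallest 31/1698
condition number: (31/5) ÷ (31/1698) = 339.6000
perturbation bound = 339.6000·1/239 = 1.4209
solve Ax = b  →  x = [-88.1132 -0.7347 -65.0964]
2-norm of b is 4.6904; of x, 109.5537
Δx = A⁻¹·δb where δb = 1/239·4.6904·d; ‖Δx‖ = 1.0750
realised ‖Δx‖/‖x‖ = 0.0098
tightness: 0.0098 against a bound of 1.4209 (unrounded ratio ≈ 0.0069)


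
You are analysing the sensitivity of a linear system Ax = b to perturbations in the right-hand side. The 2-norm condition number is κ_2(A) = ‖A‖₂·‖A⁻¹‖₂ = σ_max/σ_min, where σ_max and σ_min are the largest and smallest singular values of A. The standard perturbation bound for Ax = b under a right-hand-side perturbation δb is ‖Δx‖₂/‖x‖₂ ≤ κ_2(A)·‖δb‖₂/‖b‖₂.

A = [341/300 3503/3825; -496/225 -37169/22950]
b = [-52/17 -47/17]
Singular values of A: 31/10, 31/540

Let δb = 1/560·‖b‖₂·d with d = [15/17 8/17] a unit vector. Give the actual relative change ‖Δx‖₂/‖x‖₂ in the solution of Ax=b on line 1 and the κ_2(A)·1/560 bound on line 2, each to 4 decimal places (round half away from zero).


largest singular value 31/10, smallest 31/540
κ = σ_max/σ_min = (31/10)/(31/540) = 54.0000
perturbation bound = 54.0000·1/560 = 0.0964
solve Ax = b  →  x = [42.0645 -55.5484]
2-norm of b is 4.1231; of x, 69.6782
δb = ε·‖b‖·d = [0.0065 0.0035]; solving A·Δx = δb gives ‖Δx‖ = 0.1283
dividing the unrounded norms, ‖Δx‖/‖x‖ = 0.0018
tightness: 0.0018 against a bound of 0.0964 (unrounded ratio ≈ 0.0191)

0.0018
0.0964


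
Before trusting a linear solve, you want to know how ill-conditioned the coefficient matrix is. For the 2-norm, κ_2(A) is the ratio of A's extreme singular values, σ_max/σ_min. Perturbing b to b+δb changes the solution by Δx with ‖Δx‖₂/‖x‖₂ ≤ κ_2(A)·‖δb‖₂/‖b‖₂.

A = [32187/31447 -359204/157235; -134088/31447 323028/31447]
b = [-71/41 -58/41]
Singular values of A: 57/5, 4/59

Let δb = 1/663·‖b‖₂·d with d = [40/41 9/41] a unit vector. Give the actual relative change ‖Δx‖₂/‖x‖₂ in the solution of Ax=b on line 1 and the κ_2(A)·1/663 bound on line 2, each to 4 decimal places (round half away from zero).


0.0017
0.2536

from the listed singular values, σ₁ = 57/5, σ_n = 4/59
condition number: (57/5) ÷ (4/59) = 168.1500
worst-case relative error ≤ 168.1500 × 1/663 = 0.2536
solve Ax = b  →  x = [-27.1970 -11.4271]
‖b‖ = 2.2361, ‖x‖ = 29.5001
re-solving with b+δb shifts x by Δx of norm 0.0497
relative error = 0.0017
realised/bound (from unrounded values) ≈ 0.0066


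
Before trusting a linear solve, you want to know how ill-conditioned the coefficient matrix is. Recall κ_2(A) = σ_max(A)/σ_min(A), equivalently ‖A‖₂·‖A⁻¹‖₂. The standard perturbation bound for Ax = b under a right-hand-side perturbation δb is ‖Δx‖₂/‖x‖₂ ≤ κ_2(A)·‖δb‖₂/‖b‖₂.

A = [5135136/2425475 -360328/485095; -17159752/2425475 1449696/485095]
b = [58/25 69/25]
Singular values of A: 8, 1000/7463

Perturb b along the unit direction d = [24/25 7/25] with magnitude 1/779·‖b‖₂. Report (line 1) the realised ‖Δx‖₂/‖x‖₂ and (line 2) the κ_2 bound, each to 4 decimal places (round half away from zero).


0.0015
0.0766

largest singular value 8, smallest 1000/7463
condition number: 8 ÷ (1000/7463) = 59.7040
worst-case relative error ≤ 59.7040 × 1/779 = 0.0766
solve Ax = b  →  x = [8.3804 20.7629]
‖b‖₂ = 3.6056 and ‖x‖₂ = 22.3904
Δx = A⁻¹·δb where δb = 1/779·3.6056·d; ‖Δx‖ = 0.0345
relative error = 0.0015
tightness: 0.0015 against a bound of 0.0766 (unrounded ratio ≈ 0.0201)
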